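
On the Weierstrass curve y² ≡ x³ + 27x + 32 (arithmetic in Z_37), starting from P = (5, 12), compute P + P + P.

(6, 15)

Repeated addition: build up to 3P.
2P: tangent at (5, 12): λ = (3·5² + 27)/(2·12) ≡ 28/24. 24⁻¹ ≡ 17 (mod 37), so λ ≡ 28·17 ≡ 32.
  x = λ² - 5 - 5 = 1024 - 10 ≡ 15; y = λ·(5 - 15) - 12 ≡ 1. → (15, 1)
3P: (15, 1) + (5, 12). λ = (12 - 1)/(5 - 15) ≡ 11/27 mod 37. 27⁻¹ ≡ 11 (mod 37), so λ ≡ 10.
  x = λ² - 15 - 5 = 100 - 20 ≡ 6; y = λ·(15 - 6) - 1 ≡ 15. → (6, 15)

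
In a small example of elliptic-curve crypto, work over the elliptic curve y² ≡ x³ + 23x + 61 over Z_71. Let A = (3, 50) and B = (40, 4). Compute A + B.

(3, 50) + (40, 4). λ = (4 - 50)/(40 - 3) ≡ 25/37 mod 71. 37⁻¹ ≡ 48 (mod 71), so λ ≡ 64.
  x = λ² - 3 - 40 = 4096 - 43 ≡ 6; y = λ·(3 - 6) - 50 ≡ 42. → (6, 42)

(6, 42)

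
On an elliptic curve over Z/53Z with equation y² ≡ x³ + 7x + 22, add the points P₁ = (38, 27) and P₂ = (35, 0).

(38, 27) + (35, 0). λ = (0 - 27)/(35 - 38) ≡ 26/50 mod 53. 50⁻¹ ≡ 35 (mod 53) since 50·35 = 1750 ≡ 1, so λ ≡ 9.
  x = λ² - 38 - 35 = 81 - 73 ≡ 8; y = λ·(38 - 8) - 27 ≡ 31. → (8, 31)

(8, 31)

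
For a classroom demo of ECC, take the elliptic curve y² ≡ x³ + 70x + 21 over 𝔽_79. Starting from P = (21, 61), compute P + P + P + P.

(77, 49)

Repeated addition: build up to 4P.
2P: tangent at (21, 61): λ = (3·21² + 70)/(2·61) ≡ 50/43. 43⁻¹ ≡ 68 (mod 79), so λ ≡ 50·68 ≡ 3.
  x = λ² - 21 - 21 = 9 - 42 ≡ 46; y = λ·(21 - 46) - 61 ≡ 22. → (46, 22)
3P: (46, 22) + (21, 61). λ = (61 - 22)/(21 - 46) ≡ 39/54 mod 79. 54⁻¹ ≡ 60 (mod 79) since 54·60 = 3240 ≡ 1, so λ ≡ 49.
  x = λ² - 46 - 21 = 2401 - 67 ≡ 43; y = λ·(46 - 43) - 22 ≡ 46. → (43, 46)
4P: (43, 46) + (21, 61). λ = (61 - 46)/(21 - 43) ≡ 15/57 mod 79. 57⁻¹ ≡ 61 (mod 79), so λ ≡ 46.
  x = λ² - 43 - 21 = 2116 - 64 ≡ 77; y = λ·(43 - 77) - 46 ≡ 49. → (77, 49)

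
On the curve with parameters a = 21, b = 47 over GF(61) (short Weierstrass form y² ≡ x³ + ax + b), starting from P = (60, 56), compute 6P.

Repeated addition: build up to 6P.
2P: tangent at (60, 56): λ = (3·60² + 21)/(2·56) ≡ 24/51. 51⁻¹ ≡ 6 (mod 61) since 51·6 = 306 ≡ 1, so λ ≡ 24·6 ≡ 22.
  x = λ² - 60 - 60 = 484 - 120 ≡ 59; y = λ·(60 - 59) - 56 ≡ 27. → (59, 27)
3P: (59, 27) + (60, 56). λ = (56 - 27)/(60 - 59) ≡ 29/1 mod 61. 1⁻¹ ≡ 1 (mod 61), so λ ≡ 29.
  x = λ² - 59 - 60 = 841 - 119 ≡ 51; y = λ·(59 - 51) - 27 ≡ 22. → (51, 22)
4P: (51, 22) + (60, 56). λ = (56 - 22)/(60 - 51) ≡ 34/9 mod 61. 9⁻¹ ≡ 34 (mod 61) since 9·34 = 306 ≡ 1, so λ ≡ 58.
  x = λ² - 51 - 60 = 3364 - 111 ≡ 20; y = λ·(51 - 20) - 22 ≡ 7. → (20, 7)
5P: (20, 7) + (60, 56). λ = (56 - 7)/(60 - 20) ≡ 49/40 mod 61. 40⁻¹ ≡ 29 (mod 61) since 40·29 = 1160 ≡ 1, so λ ≡ 18.
  x = λ² - 20 - 60 = 324 - 80 ≡ 0; y = λ·(20 - 0) - 7 ≡ 48. → (0, 48)
6P: (0, 48) + (60, 56). λ = (56 - 48)/(60 - 0) ≡ 8/60 mod 61. 60⁻¹ ≡ 60 (mod 61) since 60·60 = 3600 ≡ 1, so λ ≡ 53.
  x = λ² - 0 - 60 = 2809 - 60 ≡ 4; y = λ·(0 - 4) - 48 ≡ 45. → (4, 45)

(4, 45)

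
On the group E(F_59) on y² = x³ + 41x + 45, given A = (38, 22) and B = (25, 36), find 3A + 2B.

First 3A:
Repeated addition: build up to 3A.
2A: tangent at (38, 22): λ = (3·38² + 41)/(2·22) ≡ 7/44. 44⁻¹ ≡ 55 (mod 59), so λ ≡ 7·55 ≡ 31.
  x = λ² - 38 - 38 = 961 - 76 ≡ 0; y = λ·(38 - 0) - 22 ≡ 35. → (0, 35)
3A: (0, 35) + (38, 22). λ = (22 - 35)/(38 - 0) ≡ 46/38 mod 59. 38⁻¹ ≡ 14 (mod 59), so λ ≡ 54.
  x = λ² - 0 - 38 = 2916 - 38 ≡ 46; y = λ·(0 - 46) - 35 ≡ 18. → (46, 18)
3A = (46, 18).
Next 2B:
Repeated addition: build up to 2B.
2B: tangent at (25, 36): λ = (3·25² + 41)/(2·36) ≡ 28/13. 13⁻¹ ≡ 50 (mod 59), so λ ≡ 28·50 ≡ 43.
  x = λ² - 25 - 25 = 1849 - 50 ≡ 29; y = λ·(25 - 29) - 36 ≡ 28. → (29, 28)
2B = (29, 28).
Finally 3A + 2B:
(46, 18) + (29, 28). λ = (28 - 18)/(29 - 46) ≡ 10/42 mod 59. 42⁻¹ ≡ 52 (mod 59) since 42·52 = 2184 ≡ 1, so λ ≡ 48.
  x = λ² - 46 - 29 = 2304 - 75 ≡ 46; y = λ·(46 - 46) - 18 ≡ 41. → (46, 41)

(46, 41)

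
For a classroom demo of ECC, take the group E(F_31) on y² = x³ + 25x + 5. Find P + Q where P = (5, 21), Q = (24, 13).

(5, 21) + (24, 13). λ = (13 - 21)/(24 - 5) ≡ 23/19 mod 31. 19⁻¹ ≡ 18 (mod 31), so λ ≡ 11.
  x = λ² - 5 - 24 = 121 - 29 ≡ 30; y = λ·(5 - 30) - 21 ≡ 14. → (30, 14)

(30, 14)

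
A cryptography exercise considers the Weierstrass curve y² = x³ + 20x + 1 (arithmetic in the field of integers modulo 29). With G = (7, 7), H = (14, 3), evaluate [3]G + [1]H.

First 3G:
Repeated addition: build up to 3G.
2G: tangent at (7, 7): λ = (3·7² + 20)/(2·7) ≡ 22/14. 14⁻¹ ≡ 27 (mod 29) since 14·27 = 378 ≡ 1, so λ ≡ 22·27 ≡ 14.
  x = λ² - 7 - 7 = 196 - 14 ≡ 8; y = λ·(7 - 8) - 7 ≡ 8. → (8, 8)
3G: (8, 8) + (7, 7). λ = (7 - 8)/(7 - 8) ≡ 28/28 mod 29. 28⁻¹ ≡ 28 (mod 29) since 28·28 = 784 ≡ 1, so λ ≡ 1.
  x = λ² - 8 - 7 = 1 - 15 ≡ 15; y = λ·(8 - 15) - 8 ≡ 14. → (15, 14)
3G = (15, 14).
Finally 3G + H:
(15, 14) + (14, 3). λ = (3 - 14)/(14 - 15) ≡ 18/28 mod 29. 28⁻¹ ≡ 28 (mod 29) since 28·28 = 784 ≡ 1, so λ ≡ 11.
  x = λ² - 15 - 14 = 121 - 29 ≡ 5; y = λ·(15 - 5) - 14 ≡ 9. → (5, 9)

(5, 9)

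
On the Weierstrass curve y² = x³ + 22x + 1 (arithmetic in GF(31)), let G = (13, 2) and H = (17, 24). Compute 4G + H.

First 4G:
Double-and-add on 4 = (100)₂. Start with G = (13, 2) for the leading 1-bit.
double: tangent at (13, 2): λ = (3·13² + 22)/(2·2) ≡ 2/4. 4⁻¹ ≡ 8 (mod 31), so λ ≡ 2·8 ≡ 16.
  x = λ² - 13 - 13 = 256 - 26 ≡ 13; y = λ·(13 - 13) - 2 ≡ 29. → (13, 29)
double: tangent at (13, 29): λ = (3·13² + 22)/(2·29) ≡ 2/27. 27⁻¹ ≡ 23 (mod 31) since 27·23 = 621 ≡ 1, so λ ≡ 2·23 ≡ 15.
  x = λ² - 13 - 13 = 225 - 26 ≡ 13; y = λ·(13 - 13) - 29 ≡ 2. → (13, 2)
4G = (13, 2).
Finally 4G + H:
(13, 2) + (17, 24). λ = (24 - 2)/(17 - 13) ≡ 22/4 mod 31. 4⁻¹ ≡ 8 (mod 31), so λ ≡ 21.
  x = λ² - 13 - 17 = 441 - 30 ≡ 8; y = λ·(13 - 8) - 2 ≡ 10. → (8, 10)

(8, 10)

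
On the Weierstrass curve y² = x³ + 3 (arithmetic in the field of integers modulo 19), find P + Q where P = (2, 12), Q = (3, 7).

(1, 2)

(2, 12) + (3, 7). λ = (7 - 12)/(3 - 2) ≡ 14/1 mod 19. 1⁻¹ ≡ 1 (mod 19), so λ ≡ 14.
  x = λ² - 2 - 3 = 196 - 5 ≡ 1; y = λ·(2 - 1) - 12 ≡ 2. → (1, 2)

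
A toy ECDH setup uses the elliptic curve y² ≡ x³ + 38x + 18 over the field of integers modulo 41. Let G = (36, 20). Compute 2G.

tangent at (36, 20): λ = (3·36² + 38)/(2·20) ≡ 31/40. 40⁻¹ ≡ 40 (mod 41) since 40·40 = 1600 ≡ 1, so λ ≡ 31·40 ≡ 10.
  x = λ² - 36 - 36 = 100 - 72 ≡ 28; y = λ·(36 - 28) - 20 ≡ 19. → (28, 19)

(28, 19)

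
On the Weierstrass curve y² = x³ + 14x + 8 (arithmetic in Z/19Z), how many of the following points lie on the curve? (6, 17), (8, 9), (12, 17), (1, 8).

(6, 17): 17² ≡ 4, rhs ≡ 4 → on.
(8, 9): 9² ≡ 5, rhs ≡ 5 → on.
(12, 17): 17² ≡ 4, rhs ≡ 4 → on.
(1, 8): 8² ≡ 7, rhs ≡ 4 → off.

3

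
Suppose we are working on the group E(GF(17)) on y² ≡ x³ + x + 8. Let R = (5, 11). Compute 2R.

tangent at (5, 11): λ = (3·5² + 1)/(2·11) ≡ 8/5. 5⁻¹ ≡ 7 (mod 17), so λ ≡ 8·7 ≡ 5.
  x = λ² - 5 - 5 = 25 - 10 ≡ 15; y = λ·(5 - 15) - 11 ≡ 7. → (15, 7)

(15, 7)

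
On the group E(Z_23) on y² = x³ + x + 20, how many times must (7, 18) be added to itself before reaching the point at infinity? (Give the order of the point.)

2P: tangent at (7, 18): λ = (3·7² + 1)/(2·18) ≡ 10/13. 13⁻¹ ≡ 16 (mod 23), so λ ≡ 10·16 ≡ 22.
  x = λ² - 7 - 7 = 484 - 14 ≡ 10; y = λ·(7 - 10) - 18 ≡ 8. → (10, 8)
3P: (10, 8) + (7, 18). λ = (18 - 8)/(7 - 10) ≡ 10/20 mod 23. 20⁻¹ ≡ 15 (mod 23), so λ ≡ 12.
  x = λ² - 10 - 7 = 144 - 17 ≡ 12; y = λ·(10 - 12) - 8 ≡ 14. → (12, 14)
4P: (12, 14) + (7, 18). λ = (18 - 14)/(7 - 12) ≡ 4/18 mod 23. 18⁻¹ ≡ 9 (mod 23), so λ ≡ 13.
  x = λ² - 12 - 7 = 169 - 19 ≡ 12; y = λ·(12 - 12) - 14 ≡ 9. → (12, 9)
5P: (12, 9) + (7, 18). λ = (18 - 9)/(7 - 12) ≡ 9/18 mod 23. 18⁻¹ ≡ 9 (mod 23), so λ ≡ 12.
  x = λ² - 12 - 7 = 144 - 19 ≡ 10; y = λ·(12 - 10) - 9 ≡ 15. → (10, 15)
6P: (10, 15) + (7, 18). λ = (18 - 15)/(7 - 10) ≡ 3/20 mod 23. 20⁻¹ ≡ 15 (mod 23), so λ ≡ 22.
  x = λ² - 10 - 7 = 484 - 17 ≡ 7; y = λ·(10 - 7) - 15 ≡ 5. → (7, 5)
7P: (7, 5) + (7, 18): same x and y₁ ≡ -y₂, so the sum is the point at infinity.
7P = the point at infinity, so the order is 7.

7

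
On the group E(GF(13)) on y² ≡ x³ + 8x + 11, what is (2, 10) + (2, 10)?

tangent at (2, 10): λ = (3·2² + 8)/(2·10) ≡ 7/7. 7⁻¹ ≡ 2 (mod 13), so λ ≡ 7·2 ≡ 1.
  x = λ² - 2 - 2 = 1 - 4 ≡ 10; y = λ·(2 - 10) - 10 ≡ 8. → (10, 8)

(10, 8)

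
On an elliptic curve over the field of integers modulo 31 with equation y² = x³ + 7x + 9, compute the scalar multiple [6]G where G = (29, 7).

(16, 1)

Repeated addition: build up to 6G.
2G: tangent at (29, 7): λ = (3·29² + 7)/(2·7) ≡ 19/14. 14⁻¹ ≡ 20 (mod 31), so λ ≡ 19·20 ≡ 8.
  x = λ² - 29 - 29 = 64 - 58 ≡ 6; y = λ·(29 - 6) - 7 ≡ 22. → (6, 22)
3G: (6, 22) + (29, 7). λ = (7 - 22)/(29 - 6) ≡ 16/23 mod 31. 23⁻¹ ≡ 27 (mod 31), so λ ≡ 29.
  x = λ² - 6 - 29 = 841 - 35 ≡ 0; y = λ·(6 - 0) - 22 ≡ 28. → (0, 28)
4G: (0, 28) + (29, 7). λ = (7 - 28)/(29 - 0) ≡ 10/29 mod 31. 29⁻¹ ≡ 15 (mod 31), so λ ≡ 26.
  x = λ² - 0 - 29 = 676 - 29 ≡ 27; y = λ·(0 - 27) - 28 ≡ 14. → (27, 14)
5G: (27, 14) + (29, 7). λ = (7 - 14)/(29 - 27) ≡ 24/2 mod 31. 2⁻¹ ≡ 16 (mod 31), so λ ≡ 12.
  x = λ² - 27 - 29 = 144 - 56 ≡ 26; y = λ·(27 - 26) - 14 ≡ 29. → (26, 29)
6G: (26, 29) + (29, 7). λ = (7 - 29)/(29 - 26) ≡ 9/3 mod 31. 3⁻¹ ≡ 21 (mod 31), so λ ≡ 3.
  x = λ² - 26 - 29 = 9 - 55 ≡ 16; y = λ·(26 - 16) - 29 ≡ 1. → (16, 1)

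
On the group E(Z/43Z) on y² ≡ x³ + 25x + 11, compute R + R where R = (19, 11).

(18, 12)

tangent at (19, 11): λ = (3·19² + 25)/(2·11) ≡ 33/22. 22⁻¹ ≡ 2 (mod 43) since 22·2 = 44 ≡ 1, so λ ≡ 33·2 ≡ 23.
  x = λ² - 19 - 19 = 529 - 38 ≡ 18; y = λ·(19 - 18) - 11 ≡ 12. → (18, 12)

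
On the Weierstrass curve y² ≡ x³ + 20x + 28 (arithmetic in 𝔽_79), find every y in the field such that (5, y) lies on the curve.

x³ + 20x + 28 = 253 ≡ 16 (mod 79).
Square roots of 16 mod 79: 4 and 75 (since 4² = 16 ≡ 16).

4, 75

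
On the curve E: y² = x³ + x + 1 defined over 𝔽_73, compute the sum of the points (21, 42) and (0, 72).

(60, 45)

(21, 42) + (0, 72). λ = (72 - 42)/(0 - 21) ≡ 30/52 mod 73. 52⁻¹ ≡ 66 (mod 73), so λ ≡ 9.
  x = λ² - 21 - 0 = 81 - 21 ≡ 60; y = λ·(21 - 60) - 42 ≡ 45. → (60, 45)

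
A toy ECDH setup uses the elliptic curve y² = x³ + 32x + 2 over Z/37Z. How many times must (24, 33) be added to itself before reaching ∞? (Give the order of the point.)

8

2P: tangent at (24, 33): λ = (3·24² + 32)/(2·33) ≡ 21/29. 29⁻¹ ≡ 23 (mod 37), so λ ≡ 21·23 ≡ 2.
  x = λ² - 24 - 24 = 4 - 48 ≡ 30; y = λ·(24 - 30) - 33 ≡ 29. → (30, 29)
3P: (30, 29) + (24, 33). λ = (33 - 29)/(24 - 30) ≡ 4/31 mod 37. 31⁻¹ ≡ 6 (mod 37), so λ ≡ 24.
  x = λ² - 30 - 24 = 576 - 54 ≡ 4; y = λ·(30 - 4) - 29 ≡ 3. → (4, 3)
4P: (4, 3) + (24, 33). λ = (33 - 3)/(24 - 4) ≡ 30/20 mod 37. 20⁻¹ ≡ 13 (mod 37) since 20·13 = 260 ≡ 1, so λ ≡ 20.
  x = λ² - 4 - 24 = 400 - 28 ≡ 2; y = λ·(4 - 2) - 3 ≡ 0. → (2, 0)
5P: (2, 0) + (24, 33). λ = (33 - 0)/(24 - 2) ≡ 33/22 mod 37. 22⁻¹ ≡ 32 (mod 37), so λ ≡ 20.
  x = λ² - 2 - 24 = 400 - 26 ≡ 4; y = λ·(2 - 4) - 0 ≡ 34. → (4, 34)
6P: (4, 34) + (24, 33). λ = (33 - 34)/(24 - 4) ≡ 36/20 mod 37. 20⁻¹ ≡ 13 (mod 37), so λ ≡ 24.
  x = λ² - 4 - 24 = 576 - 28 ≡ 30; y = λ·(4 - 30) - 34 ≡ 8. → (30, 8)
7P: (30, 8) + (24, 33). λ = (33 - 8)/(24 - 30) ≡ 25/31 mod 37. 31⁻¹ ≡ 6 (mod 37), so λ ≡ 2.
  x = λ² - 30 - 24 = 4 - 54 ≡ 24; y = λ·(30 - 24) - 8 ≡ 4. → (24, 4)
8P: (24, 4) + (24, 33): same x and y₁ ≡ -y₂, so the sum is ∞.
8P = ∞, so the order is 8.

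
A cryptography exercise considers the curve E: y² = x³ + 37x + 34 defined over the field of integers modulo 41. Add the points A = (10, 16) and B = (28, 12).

(10, 16) + (28, 12). λ = (12 - 16)/(28 - 10) ≡ 37/18 mod 41. 18⁻¹ ≡ 16 (mod 41), so λ ≡ 18.
  x = λ² - 10 - 28 = 324 - 38 ≡ 40; y = λ·(10 - 40) - 16 ≡ 18. → (40, 18)

(40, 18)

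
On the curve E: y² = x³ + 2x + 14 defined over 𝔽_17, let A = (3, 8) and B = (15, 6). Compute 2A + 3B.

(6, 2)

First 2A:
Repeated addition: build up to 2A.
2A: tangent at (3, 8): λ = (3·3² + 2)/(2·8) ≡ 12/16. 16⁻¹ ≡ 16 (mod 17) since 16·16 = 256 ≡ 1, so λ ≡ 12·16 ≡ 5.
  x = λ² - 3 - 3 = 25 - 6 ≡ 2; y = λ·(3 - 2) - 8 ≡ 14. → (2, 14)
2A = (2, 14).
Next 3B:
Repeated addition: build up to 3B.
2B: tangent at (15, 6): λ = (3·15² + 2)/(2·6) ≡ 14/12. 12⁻¹ ≡ 10 (mod 17) since 12·10 = 120 ≡ 1, so λ ≡ 14·10 ≡ 4.
  x = λ² - 15 - 15 = 16 - 30 ≡ 3; y = λ·(15 - 3) - 6 ≡ 8. → (3, 8)
3B: (3, 8) + (15, 6). λ = (6 - 8)/(15 - 3) ≡ 15/12 mod 17. 12⁻¹ ≡ 10 (mod 17), so λ ≡ 14.
  x = λ² - 3 - 15 = 196 - 18 ≡ 8; y = λ·(3 - 8) - 8 ≡ 7. → (8, 7)
3B = (8, 7).
Finally 2A + 3B:
(2, 14) + (8, 7). λ = (7 - 14)/(8 - 2) ≡ 10/6 mod 17. 6⁻¹ ≡ 3 (mod 17), so λ ≡ 13.
  x = λ² - 2 - 8 = 169 - 10 ≡ 6; y = λ·(2 - 6) - 14 ≡ 2. → (6, 2)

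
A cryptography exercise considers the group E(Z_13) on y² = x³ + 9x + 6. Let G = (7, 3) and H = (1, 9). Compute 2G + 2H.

(1, 4)

First 2G:
Repeated addition: build up to 2G.
2G: tangent at (7, 3): λ = (3·7² + 9)/(2·3) ≡ 0/6. 6⁻¹ ≡ 11 (mod 13) since 6·11 = 66 ≡ 1, so λ ≡ 0·11 ≡ 0.
  x = λ² - 7 - 7 = 0 - 14 ≡ 12; y = λ·(7 - 12) - 3 ≡ 10. → (12, 10)
2G = (12, 10).
Next 2H:
Repeated addition: build up to 2H.
2H: tangent at (1, 9): λ = (3·1² + 9)/(2·9) ≡ 12/5. 5⁻¹ ≡ 8 (mod 13), so λ ≡ 12·8 ≡ 5.
  x = λ² - 1 - 1 = 25 - 2 ≡ 10; y = λ·(1 - 10) - 9 ≡ 11. → (10, 11)
2H = (10, 11).
Finally 2G + 2H:
(12, 10) + (10, 11). λ = (11 - 10)/(10 - 12) ≡ 1/11 mod 13. 11⁻¹ ≡ 6 (mod 13), so λ ≡ 6.
  x = λ² - 12 - 10 = 36 - 22 ≡ 1; y = λ·(12 - 1) - 10 ≡ 4. → (1, 4)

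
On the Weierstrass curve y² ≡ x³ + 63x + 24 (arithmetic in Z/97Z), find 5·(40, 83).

(11, 60)

Write P = (40, 83).
Double-and-add on 5 = (101)₂. Start with P = (40, 83) for the leading 1-bit.
double: tangent at (40, 83): λ = (3·40² + 63)/(2·83) ≡ 13/69. 69⁻¹ ≡ 45 (mod 97) since 69·45 = 3105 ≡ 1, so λ ≡ 13·45 ≡ 3.
  x = λ² - 40 - 40 = 9 - 80 ≡ 26; y = λ·(40 - 26) - 83 ≡ 56. → (26, 56)
double: tangent at (26, 56): λ = (3·26² + 63)/(2·56) ≡ 54/15. 15⁻¹ ≡ 13 (mod 97), so λ ≡ 54·13 ≡ 23.
  x = λ² - 26 - 26 = 529 - 52 ≡ 89; y = λ·(26 - 89) - 56 ≡ 47. → (89, 47)
add P: (89, 47) + (40, 83). λ = (83 - 47)/(40 - 89) ≡ 36/48 mod 97. 48⁻¹ ≡ 95 (mod 97) since 48·95 = 4560 ≡ 1, so λ ≡ 25.
  x = λ² - 89 - 40 = 625 - 129 ≡ 11; y = λ·(89 - 11) - 47 ≡ 60. → (11, 60)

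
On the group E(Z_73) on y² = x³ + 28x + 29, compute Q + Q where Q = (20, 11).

(70, 65)

tangent at (20, 11): λ = (3·20² + 28)/(2·11) ≡ 60/22. 22⁻¹ ≡ 10 (mod 73), so λ ≡ 60·10 ≡ 16.
  x = λ² - 20 - 20 = 256 - 40 ≡ 70; y = λ·(20 - 70) - 11 ≡ 65. → (70, 65)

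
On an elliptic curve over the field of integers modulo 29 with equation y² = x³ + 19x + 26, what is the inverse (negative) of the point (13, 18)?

(13, 11)

-(13, 18) = (13, -18 mod 29) = (13, 11).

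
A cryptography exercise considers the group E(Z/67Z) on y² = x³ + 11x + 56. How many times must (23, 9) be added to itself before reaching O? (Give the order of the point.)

12

2P: tangent at (23, 9): λ = (3·23² + 11)/(2·9) ≡ 57/18. 18⁻¹ ≡ 41 (mod 67), so λ ≡ 57·41 ≡ 59.
  x = λ² - 23 - 23 = 3481 - 46 ≡ 18; y = λ·(23 - 18) - 9 ≡ 18. → (18, 18)
3P: (18, 18) + (23, 9). λ = (9 - 18)/(23 - 18) ≡ 58/5 mod 67. 5⁻¹ ≡ 27 (mod 67) since 5·27 = 135 ≡ 1, so λ ≡ 25.
  x = λ² - 18 - 23 = 625 - 41 ≡ 48; y = λ·(18 - 48) - 18 ≡ 36. → (48, 36)
4P: (48, 36) + (23, 9). λ = (9 - 36)/(23 - 48) ≡ 40/42 mod 67. 42⁻¹ ≡ 8 (mod 67) since 42·8 = 336 ≡ 1, so λ ≡ 52.
  x = λ² - 48 - 23 = 2704 - 71 ≡ 20; y = λ·(48 - 20) - 36 ≡ 13. → (20, 13)
5P: (20, 13) + (23, 9). λ = (9 - 13)/(23 - 20) ≡ 63/3 mod 67. 3⁻¹ ≡ 45 (mod 67) since 3·45 = 135 ≡ 1, so λ ≡ 21.
  x = λ² - 20 - 23 = 441 - 43 ≡ 63; y = λ·(20 - 63) - 13 ≡ 22. → (63, 22)
6P: (63, 22) + (23, 9). λ = (9 - 22)/(23 - 63) ≡ 54/27 mod 67. 27⁻¹ ≡ 5 (mod 67) since 27·5 = 135 ≡ 1, so λ ≡ 2.
  x = λ² - 63 - 23 = 4 - 86 ≡ 52; y = λ·(63 - 52) - 22 ≡ 0. → (52, 0)
7P: (52, 0) + (23, 9). λ = (9 - 0)/(23 - 52) ≡ 9/38 mod 67. 38⁻¹ ≡ 30 (mod 67) since 38·30 = 1140 ≡ 1, so λ ≡ 2.
  x = λ² - 52 - 23 = 4 - 75 ≡ 63; y = λ·(52 - 63) - 0 ≡ 45. → (63, 45)
8P: (63, 45) + (23, 9). λ = (9 - 45)/(23 - 63) ≡ 31/27 mod 67. 27⁻¹ ≡ 5 (mod 67), so λ ≡ 21.
  x = λ² - 63 - 23 = 441 - 86 ≡ 20; y = λ·(63 - 20) - 45 ≡ 54. → (20, 54)
9P: (20, 54) + (23, 9). λ = (9 - 54)/(23 - 20) ≡ 22/3 mod 67. 3⁻¹ ≡ 45 (mod 67), so λ ≡ 52.
  x = λ² - 20 - 23 = 2704 - 43 ≡ 48; y = λ·(20 - 48) - 54 ≡ 31. → (48, 31)
10P: (48, 31) + (23, 9). λ = (9 - 31)/(23 - 48) ≡ 45/42 mod 67. 42⁻¹ ≡ 8 (mod 67) since 42·8 = 336 ≡ 1, so λ ≡ 25.
  x = λ² - 48 - 23 = 625 - 71 ≡ 18; y = λ·(48 - 18) - 31 ≡ 49. → (18, 49)
11P: (18, 49) + (23, 9). λ = (9 - 49)/(23 - 18) ≡ 27/5 mod 67. 5⁻¹ ≡ 27 (mod 67) since 5·27 = 135 ≡ 1, so λ ≡ 59.
  x = λ² - 18 - 23 = 3481 - 41 ≡ 23; y = λ·(18 - 23) - 49 ≡ 58. → (23, 58)
12P: (23, 58) + (23, 9): same x and y₁ ≡ -y₂, so the sum is O.
12P = O, so the order is 12.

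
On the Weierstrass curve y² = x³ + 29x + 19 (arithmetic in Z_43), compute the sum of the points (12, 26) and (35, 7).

(12, 26) + (35, 7). λ = (7 - 26)/(35 - 12) ≡ 24/23 mod 43. 23⁻¹ ≡ 15 (mod 43) since 23·15 = 345 ≡ 1, so λ ≡ 16.
  x = λ² - 12 - 35 = 256 - 47 ≡ 37; y = λ·(12 - 37) - 26 ≡ 4. → (37, 4)

(37, 4)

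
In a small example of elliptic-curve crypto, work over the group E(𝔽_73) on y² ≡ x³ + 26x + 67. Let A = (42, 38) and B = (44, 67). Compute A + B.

(33, 56)

(42, 38) + (44, 67). λ = (67 - 38)/(44 - 42) ≡ 29/2 mod 73. 2⁻¹ ≡ 37 (mod 73) since 2·37 = 74 ≡ 1, so λ ≡ 51.
  x = λ² - 42 - 44 = 2601 - 86 ≡ 33; y = λ·(42 - 33) - 38 ≡ 56. → (33, 56)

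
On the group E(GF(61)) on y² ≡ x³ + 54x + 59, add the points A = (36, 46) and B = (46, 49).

(59, 2)

(36, 46) + (46, 49). λ = (49 - 46)/(46 - 36) ≡ 3/10 mod 61. 10⁻¹ ≡ 55 (mod 61), so λ ≡ 43.
  x = λ² - 36 - 46 = 1849 - 82 ≡ 59; y = λ·(36 - 59) - 46 ≡ 2. → (59, 2)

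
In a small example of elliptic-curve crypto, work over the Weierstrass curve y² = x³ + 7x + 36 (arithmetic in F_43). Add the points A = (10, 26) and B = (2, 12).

(10, 26) + (2, 12). λ = (12 - 26)/(2 - 10) ≡ 29/35 mod 43. 35⁻¹ ≡ 16 (mod 43), so λ ≡ 34.
  x = λ² - 10 - 2 = 1156 - 12 ≡ 26; y = λ·(10 - 26) - 26 ≡ 32. → (26, 32)

(26, 32)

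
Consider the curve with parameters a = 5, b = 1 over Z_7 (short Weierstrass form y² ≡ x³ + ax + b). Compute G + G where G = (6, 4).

tangent at (6, 4): λ = (3·6² + 5)/(2·4) ≡ 1/1. 1⁻¹ ≡ 1 (mod 7), so λ ≡ 1·1 ≡ 1.
  x = λ² - 6 - 6 = 1 - 12 ≡ 3; y = λ·(6 - 3) - 4 ≡ 6. → (3, 6)

(3, 6)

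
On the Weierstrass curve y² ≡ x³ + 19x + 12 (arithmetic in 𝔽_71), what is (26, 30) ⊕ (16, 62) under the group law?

(8, 26)

(26, 30) + (16, 62). λ = (62 - 30)/(16 - 26) ≡ 32/61 mod 71. 61⁻¹ ≡ 7 (mod 71) since 61·7 = 427 ≡ 1, so λ ≡ 11.
  x = λ² - 26 - 16 = 121 - 42 ≡ 8; y = λ·(26 - 8) - 30 ≡ 26. → (8, 26)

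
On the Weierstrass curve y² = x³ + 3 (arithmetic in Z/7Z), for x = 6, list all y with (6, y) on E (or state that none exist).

3, 4

x³ + 0x + 3 = 219 ≡ 2 (mod 7).
Square roots of 2 mod 7: 3 and 4 (since 3² = 9 ≡ 2).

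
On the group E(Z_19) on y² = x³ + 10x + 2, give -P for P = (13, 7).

(13, 12)

-(13, 7) = (13, -7 mod 19) = (13, 12).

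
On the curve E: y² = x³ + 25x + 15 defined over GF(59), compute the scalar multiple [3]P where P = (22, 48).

Repeated addition: build up to 3P.
2P: tangent at (22, 48): λ = (3·22² + 25)/(2·48) ≡ 2/37. 37⁻¹ ≡ 8 (mod 59) since 37·8 = 296 ≡ 1, so λ ≡ 2·8 ≡ 16.
  x = λ² - 22 - 22 = 256 - 44 ≡ 35; y = λ·(22 - 35) - 48 ≡ 39. → (35, 39)
3P: (35, 39) + (22, 48). λ = (48 - 39)/(22 - 35) ≡ 9/46 mod 59. 46⁻¹ ≡ 9 (mod 59), so λ ≡ 22.
  x = λ² - 35 - 22 = 484 - 57 ≡ 14; y = λ·(35 - 14) - 39 ≡ 10. → (14, 10)

(14, 10)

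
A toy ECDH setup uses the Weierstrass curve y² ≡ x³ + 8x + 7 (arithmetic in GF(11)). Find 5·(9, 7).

Write G = (9, 7).
Repeated addition: build up to 5G.
2G: tangent at (9, 7): λ = (3·9² + 8)/(2·7) ≡ 9/3. 3⁻¹ ≡ 4 (mod 11), so λ ≡ 9·4 ≡ 3.
  x = λ² - 9 - 9 = 9 - 18 ≡ 2; y = λ·(9 - 2) - 7 ≡ 3. → (2, 3)
3G: (2, 3) + (9, 7). λ = (7 - 3)/(9 - 2) ≡ 4/7 mod 11. 7⁻¹ ≡ 8 (mod 11), so λ ≡ 10.
  x = λ² - 2 - 9 = 100 - 11 ≡ 1; y = λ·(2 - 1) - 3 ≡ 7. → (1, 7)
4G: (1, 7) + (9, 7). λ = (7 - 7)/(9 - 1) ≡ 0/8 mod 11. 8⁻¹ ≡ 7 (mod 11) since 8·7 = 56 ≡ 1, so λ ≡ 0.
  x = λ² - 1 - 9 = 0 - 10 ≡ 1; y = λ·(1 - 1) - 7 ≡ 4. → (1, 4)
5G: (1, 4) + (9, 7). λ = (7 - 4)/(9 - 1) ≡ 3/8 mod 11. 8⁻¹ ≡ 7 (mod 11) since 8·7 = 56 ≡ 1, so λ ≡ 10.
  x = λ² - 1 - 9 = 100 - 10 ≡ 2; y = λ·(1 - 2) - 4 ≡ 8. → (2, 8)

(2, 8)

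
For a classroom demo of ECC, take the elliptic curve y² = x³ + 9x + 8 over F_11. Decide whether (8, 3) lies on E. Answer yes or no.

yes

y² = 3² ≡ 9; x³ + 9x + 8 = 592 ≡ 9 (mod 11). 9 = 9.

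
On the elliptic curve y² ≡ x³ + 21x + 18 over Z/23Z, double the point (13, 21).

(10, 20)

tangent at (13, 21): λ = (3·13² + 21)/(2·21) ≡ 22/19. 19⁻¹ ≡ 17 (mod 23) since 19·17 = 323 ≡ 1, so λ ≡ 22·17 ≡ 6.
  x = λ² - 13 - 13 = 36 - 26 ≡ 10; y = λ·(13 - 10) - 21 ≡ 20. → (10, 20)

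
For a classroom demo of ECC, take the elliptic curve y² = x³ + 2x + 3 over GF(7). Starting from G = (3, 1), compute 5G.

Double-and-add on 5 = (101)₂. Start with G = (3, 1) for the leading 1-bit.
double: tangent at (3, 1): λ = (3·3² + 2)/(2·1) ≡ 1/2. 2⁻¹ ≡ 4 (mod 7) since 2·4 = 8 ≡ 1, so λ ≡ 1·4 ≡ 4.
  x = λ² - 3 - 3 = 16 - 6 ≡ 3; y = λ·(3 - 3) - 1 ≡ 6. → (3, 6)
double: tangent at (3, 6): λ = (3·3² + 2)/(2·6) ≡ 1/5. 5⁻¹ ≡ 3 (mod 7), so λ ≡ 1·3 ≡ 3.
  x = λ² - 3 - 3 = 9 - 6 ≡ 3; y = λ·(3 - 3) - 6 ≡ 1. → (3, 1)
add G: tangent at (3, 1): λ = (3·3² + 2)/(2·1) ≡ 1/2. 2⁻¹ ≡ 4 (mod 7), so λ ≡ 1·4 ≡ 4.
  x = λ² - 3 - 3 = 16 - 6 ≡ 3; y = λ·(3 - 3) - 1 ≡ 6. → (3, 6)

(3, 6)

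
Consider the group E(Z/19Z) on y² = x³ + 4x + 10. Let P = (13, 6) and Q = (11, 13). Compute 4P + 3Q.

First 4P:
Double-and-add on 4 = (100)₂. Start with P = (13, 6) for the leading 1-bit.
double: tangent at (13, 6): λ = (3·13² + 4)/(2·6) ≡ 17/12. 12⁻¹ ≡ 8 (mod 19) since 12·8 = 96 ≡ 1, so λ ≡ 17·8 ≡ 3.
  x = λ² - 13 - 13 = 9 - 26 ≡ 2; y = λ·(13 - 2) - 6 ≡ 8. → (2, 8)
double: tangent at (2, 8): λ = (3·2² + 4)/(2·8) ≡ 16/16. 16⁻¹ ≡ 6 (mod 19), so λ ≡ 16·6 ≡ 1.
  x = λ² - 2 - 2 = 1 - 4 ≡ 16; y = λ·(2 - 16) - 8 ≡ 16. → (16, 16)
4P = (16, 16).
Next 3Q:
Repeated addition: build up to 3Q.
2Q: tangent at (11, 13): λ = (3·11² + 4)/(2·13) ≡ 6/7. 7⁻¹ ≡ 11 (mod 19), so λ ≡ 6·11 ≡ 9.
  x = λ² - 11 - 11 = 81 - 22 ≡ 2; y = λ·(11 - 2) - 13 ≡ 11. → (2, 11)
3Q: (2, 11) + (11, 13). λ = (13 - 11)/(11 - 2) ≡ 2/9 mod 19. 9⁻¹ ≡ 17 (mod 19) since 9·17 = 153 ≡ 1, so λ ≡ 15.
  x = λ² - 2 - 11 = 225 - 13 ≡ 3; y = λ·(2 - 3) - 11 ≡ 12. → (3, 12)
3Q = (3, 12).
Finally 4P + 3Q:
(16, 16) + (3, 12). λ = (12 - 16)/(3 - 16) ≡ 15/6 mod 19. 6⁻¹ ≡ 16 (mod 19), so λ ≡ 12.
  x = λ² - 16 - 3 = 144 - 19 ≡ 11; y = λ·(16 - 11) - 16 ≡ 6. → (11, 6)

(11, 6)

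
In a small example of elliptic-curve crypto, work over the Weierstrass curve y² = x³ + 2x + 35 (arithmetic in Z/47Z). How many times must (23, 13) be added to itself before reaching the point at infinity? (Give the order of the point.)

2P: tangent at (23, 13): λ = (3·23² + 2)/(2·13) ≡ 38/26. 26⁻¹ ≡ 38 (mod 47), so λ ≡ 38·38 ≡ 34.
  x = λ² - 23 - 23 = 1156 - 46 ≡ 29; y = λ·(23 - 29) - 13 ≡ 18. → (29, 18)
3P: (29, 18) + (23, 13). λ = (13 - 18)/(23 - 29) ≡ 42/41 mod 47. 41⁻¹ ≡ 39 (mod 47) since 41·39 = 1599 ≡ 1, so λ ≡ 40.
  x = λ² - 29 - 23 = 1600 - 52 ≡ 44; y = λ·(29 - 44) - 18 ≡ 40. → (44, 40)
4P: (44, 40) + (23, 13). λ = (13 - 40)/(23 - 44) ≡ 20/26 mod 47. 26⁻¹ ≡ 38 (mod 47), so λ ≡ 8.
  x = λ² - 44 - 23 = 64 - 67 ≡ 44; y = λ·(44 - 44) - 40 ≡ 7. → (44, 7)
5P: (44, 7) + (23, 13). λ = (13 - 7)/(23 - 44) ≡ 6/26 mod 47. 26⁻¹ ≡ 38 (mod 47) since 26·38 = 988 ≡ 1, so λ ≡ 40.
  x = λ² - 44 - 23 = 1600 - 67 ≡ 29; y = λ·(44 - 29) - 7 ≡ 29. → (29, 29)
6P: (29, 29) + (23, 13). λ = (13 - 29)/(23 - 29) ≡ 31/41 mod 47. 41⁻¹ ≡ 39 (mod 47), so λ ≡ 34.
  x = λ² - 29 - 23 = 1156 - 52 ≡ 23; y = λ·(29 - 23) - 29 ≡ 34. → (23, 34)
7P: (23, 34) + (23, 13): same x and y₁ ≡ -y₂, so the sum is the point at infinity.
7P = the point at infinity, so the order is 7.

7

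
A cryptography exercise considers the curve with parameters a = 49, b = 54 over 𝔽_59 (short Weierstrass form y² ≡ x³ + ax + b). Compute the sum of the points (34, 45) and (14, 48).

(34, 45) + (14, 48). λ = (48 - 45)/(14 - 34) ≡ 3/39 mod 59. 39⁻¹ ≡ 56 (mod 59), so λ ≡ 50.
  x = λ² - 34 - 14 = 2500 - 48 ≡ 33; y = λ·(34 - 33) - 45 ≡ 5. → (33, 5)

(33, 5)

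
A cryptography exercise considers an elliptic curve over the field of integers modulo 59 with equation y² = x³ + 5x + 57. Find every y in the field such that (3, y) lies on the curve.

x³ + 5x + 57 = 99 ≡ 40 (mod 59).
40 is a non-residue mod 59; no y exists.

none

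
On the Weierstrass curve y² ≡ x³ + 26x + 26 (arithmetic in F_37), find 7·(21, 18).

Write Q = (21, 18).
Double-and-add on 7 = (111)₂. Start with Q = (21, 18) for the leading 1-bit.
double: tangent at (21, 18): λ = (3·21² + 26)/(2·18) ≡ 17/36. 36⁻¹ ≡ 36 (mod 37) since 36·36 = 1296 ≡ 1, so λ ≡ 17·36 ≡ 20.
  x = λ² - 21 - 21 = 400 - 42 ≡ 25; y = λ·(21 - 25) - 18 ≡ 13. → (25, 13)
add Q: (25, 13) + (21, 18). λ = (18 - 13)/(21 - 25) ≡ 5/33 mod 37. 33⁻¹ ≡ 9 (mod 37), so λ ≡ 8.
  x = λ² - 25 - 21 = 64 - 46 ≡ 18; y = λ·(25 - 18) - 13 ≡ 6. → (18, 6)
double: tangent at (18, 6): λ = (3·18² + 26)/(2·6) ≡ 36/12. 12⁻¹ ≡ 34 (mod 37) since 12·34 = 408 ≡ 1, so λ ≡ 36·34 ≡ 3.
  x = λ² - 18 - 18 = 9 - 36 ≡ 10; y = λ·(18 - 10) - 6 ≡ 18. → (10, 18)
add Q: (10, 18) + (21, 18). λ = (18 - 18)/(21 - 10) ≡ 0/11 mod 37. 11⁻¹ ≡ 27 (mod 37), so λ ≡ 0.
  x = λ² - 10 - 21 = 0 - 31 ≡ 6; y = λ·(10 - 6) - 18 ≡ 19. → (6, 19)

(6, 19)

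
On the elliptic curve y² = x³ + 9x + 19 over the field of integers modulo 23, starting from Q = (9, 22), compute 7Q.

Double-and-add on 7 = (111)₂. Start with Q = (9, 22) for the leading 1-bit.
double: tangent at (9, 22): λ = (3·9² + 9)/(2·22) ≡ 22/21. 21⁻¹ ≡ 11 (mod 23), so λ ≡ 22·11 ≡ 12.
  x = λ² - 9 - 9 = 144 - 18 ≡ 11; y = λ·(9 - 11) - 22 ≡ 0. → (11, 0)
add Q: (11, 0) + (9, 22). λ = (22 - 0)/(9 - 11) ≡ 22/21 mod 23. 21⁻¹ ≡ 11 (mod 23) since 21·11 = 231 ≡ 1, so λ ≡ 12.
  x = λ² - 11 - 9 = 144 - 20 ≡ 9; y = λ·(11 - 9) - 0 ≡ 1. → (9, 1)
double: tangent at (9, 1): λ = (3·9² + 9)/(2·1) ≡ 22/2. 2⁻¹ ≡ 12 (mod 23) since 2·12 = 24 ≡ 1, so λ ≡ 22·12 ≡ 11.
  x = λ² - 9 - 9 = 121 - 18 ≡ 11; y = λ·(9 - 11) - 1 ≡ 0. → (11, 0)
add Q: (11, 0) + (9, 22). λ = (22 - 0)/(9 - 11) ≡ 22/21 mod 23. 21⁻¹ ≡ 11 (mod 23) since 21·11 = 231 ≡ 1, so λ ≡ 12.
  x = λ² - 11 - 9 = 144 - 20 ≡ 9; y = λ·(11 - 9) - 0 ≡ 1. → (9, 1)

(9, 1)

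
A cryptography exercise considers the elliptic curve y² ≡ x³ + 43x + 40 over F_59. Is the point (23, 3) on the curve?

y² = 3² ≡ 9; x³ + 43x + 40 = 13196 ≡ 39 (mod 59). 9 ≠ 39.

no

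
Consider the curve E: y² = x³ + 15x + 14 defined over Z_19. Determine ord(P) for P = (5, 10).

2P: tangent at (5, 10): λ = (3·5² + 15)/(2·10) ≡ 14/1. 1⁻¹ ≡ 1 (mod 19) since 1·1 = 1 ≡ 1, so λ ≡ 14·1 ≡ 14.
  x = λ² - 5 - 5 = 196 - 10 ≡ 15; y = λ·(5 - 15) - 10 ≡ 2. → (15, 2)
3P: (15, 2) + (5, 10). λ = (10 - 2)/(5 - 15) ≡ 8/9 mod 19. 9⁻¹ ≡ 17 (mod 19), so λ ≡ 3.
  x = λ² - 15 - 5 = 9 - 20 ≡ 8; y = λ·(15 - 8) - 2 ≡ 0. → (8, 0)
4P: (8, 0) + (5, 10). λ = (10 - 0)/(5 - 8) ≡ 10/16 mod 19. 16⁻¹ ≡ 6 (mod 19), so λ ≡ 3.
  x = λ² - 8 - 5 = 9 - 13 ≡ 15; y = λ·(8 - 15) - 0 ≡ 17. → (15, 17)
5P: (15, 17) + (5, 10). λ = (10 - 17)/(5 - 15) ≡ 12/9 mod 19. 9⁻¹ ≡ 17 (mod 19) since 9·17 = 153 ≡ 1, so λ ≡ 14.
  x = λ² - 15 - 5 = 196 - 20 ≡ 5; y = λ·(15 - 5) - 17 ≡ 9. → (5, 9)
6P: (5, 9) + (5, 10): same x and y₁ ≡ -y₂, so the sum is 𝒪.
6P = 𝒪, so the order is 6.

6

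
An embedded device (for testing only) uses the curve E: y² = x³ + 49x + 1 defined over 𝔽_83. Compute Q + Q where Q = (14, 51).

(0, 82)

tangent at (14, 51): λ = (3·14² + 49)/(2·51) ≡ 56/19. 19⁻¹ ≡ 35 (mod 83) since 19·35 = 665 ≡ 1, so λ ≡ 56·35 ≡ 51.
  x = λ² - 14 - 14 = 2601 - 28 ≡ 0; y = λ·(14 - 0) - 51 ≡ 82. → (0, 82)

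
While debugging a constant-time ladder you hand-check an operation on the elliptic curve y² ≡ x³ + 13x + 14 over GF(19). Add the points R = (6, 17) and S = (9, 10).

(6, 17) + (9, 10). λ = (10 - 17)/(9 - 6) ≡ 12/3 mod 19. 3⁻¹ ≡ 13 (mod 19), so λ ≡ 4.
  x = λ² - 6 - 9 = 16 - 15 ≡ 1; y = λ·(6 - 1) - 17 ≡ 3. → (1, 3)

(1, 3)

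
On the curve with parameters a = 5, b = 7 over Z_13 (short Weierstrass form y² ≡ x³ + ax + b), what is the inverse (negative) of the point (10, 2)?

(10, 11)

-(10, 2) = (10, -2 mod 13) = (10, 11).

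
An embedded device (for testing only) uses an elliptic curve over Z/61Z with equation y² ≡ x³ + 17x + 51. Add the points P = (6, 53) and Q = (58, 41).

(53, 47)

(6, 53) + (58, 41). λ = (41 - 53)/(58 - 6) ≡ 49/52 mod 61. 52⁻¹ ≡ 27 (mod 61), so λ ≡ 42.
  x = λ² - 6 - 58 = 1764 - 64 ≡ 53; y = λ·(6 - 53) - 53 ≡ 47. → (53, 47)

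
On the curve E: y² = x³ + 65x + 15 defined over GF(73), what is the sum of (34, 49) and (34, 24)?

O

The two points share x = 34 and their y-coordinates satisfy 49 + 24 ≡ 0 (mod 73), so they are inverses. Their sum is O.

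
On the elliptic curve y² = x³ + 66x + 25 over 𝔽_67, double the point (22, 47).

(49, 43)

tangent at (22, 47): λ = (3·22² + 66)/(2·47) ≡ 44/27. 27⁻¹ ≡ 5 (mod 67), so λ ≡ 44·5 ≡ 19.
  x = λ² - 22 - 22 = 361 - 44 ≡ 49; y = λ·(22 - 49) - 47 ≡ 43. → (49, 43)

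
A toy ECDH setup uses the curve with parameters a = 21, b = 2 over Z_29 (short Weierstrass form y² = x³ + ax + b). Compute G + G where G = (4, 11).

(14, 13)

tangent at (4, 11): λ = (3·4² + 21)/(2·11) ≡ 11/22. 22⁻¹ ≡ 4 (mod 29) since 22·4 = 88 ≡ 1, so λ ≡ 11·4 ≡ 15.
  x = λ² - 4 - 4 = 225 - 8 ≡ 14; y = λ·(4 - 14) - 11 ≡ 13. → (14, 13)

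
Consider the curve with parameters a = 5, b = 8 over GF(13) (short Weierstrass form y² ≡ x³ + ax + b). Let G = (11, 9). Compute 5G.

Repeated addition: build up to 5G.
2G: tangent at (11, 9): λ = (3·11² + 5)/(2·9) ≡ 4/5. 5⁻¹ ≡ 8 (mod 13), so λ ≡ 4·8 ≡ 6.
  x = λ² - 11 - 11 = 36 - 22 ≡ 1; y = λ·(11 - 1) - 9 ≡ 12. → (1, 12)
3G: (1, 12) + (11, 9). λ = (9 - 12)/(11 - 1) ≡ 10/10 mod 13. 10⁻¹ ≡ 4 (mod 13) since 10·4 = 40 ≡ 1, so λ ≡ 1.
  x = λ² - 1 - 11 = 1 - 12 ≡ 2; y = λ·(1 - 2) - 12 ≡ 0. → (2, 0)
4G: (2, 0) + (11, 9). λ = (9 - 0)/(11 - 2) ≡ 9/9 mod 13. 9⁻¹ ≡ 3 (mod 13) since 9·3 = 27 ≡ 1, so λ ≡ 1.
  x = λ² - 2 - 11 = 1 - 13 ≡ 1; y = λ·(2 - 1) - 0 ≡ 1. → (1, 1)
5G: (1, 1) + (11, 9). λ = (9 - 1)/(11 - 1) ≡ 8/10 mod 13. 10⁻¹ ≡ 4 (mod 13), so λ ≡ 6.
  x = λ² - 1 - 11 = 36 - 12 ≡ 11; y = λ·(1 - 11) - 1 ≡ 4. → (11, 4)

(11, 4)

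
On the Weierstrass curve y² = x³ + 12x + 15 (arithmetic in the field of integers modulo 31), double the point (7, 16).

tangent at (7, 16): λ = (3·7² + 12)/(2·16) ≡ 4/1. 1⁻¹ ≡ 1 (mod 31), so λ ≡ 4·1 ≡ 4.
  x = λ² - 7 - 7 = 16 - 14 ≡ 2; y = λ·(7 - 2) - 16 ≡ 4. → (2, 4)

(2, 4)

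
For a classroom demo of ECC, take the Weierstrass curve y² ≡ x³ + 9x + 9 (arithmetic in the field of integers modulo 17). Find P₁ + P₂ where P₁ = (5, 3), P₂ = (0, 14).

(5, 3) + (0, 14). λ = (14 - 3)/(0 - 5) ≡ 11/12 mod 17. 12⁻¹ ≡ 10 (mod 17), so λ ≡ 8.
  x = λ² - 5 - 0 = 64 - 5 ≡ 8; y = λ·(5 - 8) - 3 ≡ 7. → (8, 7)

(8, 7)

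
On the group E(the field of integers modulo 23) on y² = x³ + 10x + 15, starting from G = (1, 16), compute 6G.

(20, 2)

Repeated addition: build up to 6G.
2G: tangent at (1, 16): λ = (3·1² + 10)/(2·16) ≡ 13/9. 9⁻¹ ≡ 18 (mod 23) since 9·18 = 162 ≡ 1, so λ ≡ 13·18 ≡ 4.
  x = λ² - 1 - 1 = 16 - 2 ≡ 14; y = λ·(1 - 14) - 16 ≡ 1. → (14, 1)
3G: (14, 1) + (1, 16). λ = (16 - 1)/(1 - 14) ≡ 15/10 mod 23. 10⁻¹ ≡ 7 (mod 23), so λ ≡ 13.
  x = λ² - 14 - 1 = 169 - 15 ≡ 16; y = λ·(14 - 16) - 1 ≡ 19. → (16, 19)
4G: (16, 19) + (1, 16). λ = (16 - 19)/(1 - 16) ≡ 20/8 mod 23. 8⁻¹ ≡ 3 (mod 23), so λ ≡ 14.
  x = λ² - 16 - 1 = 196 - 17 ≡ 18; y = λ·(16 - 18) - 19 ≡ 22. → (18, 22)
5G: (18, 22) + (1, 16). λ = (16 - 22)/(1 - 18) ≡ 17/6 mod 23. 6⁻¹ ≡ 4 (mod 23), so λ ≡ 22.
  x = λ² - 18 - 1 = 484 - 19 ≡ 5; y = λ·(18 - 5) - 22 ≡ 11. → (5, 11)
6G: (5, 11) + (1, 16). λ = (16 - 11)/(1 - 5) ≡ 5/19 mod 23. 19⁻¹ ≡ 17 (mod 23), so λ ≡ 16.
  x = λ² - 5 - 1 = 256 - 6 ≡ 20; y = λ·(5 - 20) - 11 ≡ 2. → (20, 2)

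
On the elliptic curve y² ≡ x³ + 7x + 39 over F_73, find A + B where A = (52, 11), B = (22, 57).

(2, 34)

(52, 11) + (22, 57). λ = (57 - 11)/(22 - 52) ≡ 46/43 mod 73. 43⁻¹ ≡ 17 (mod 73), so λ ≡ 52.
  x = λ² - 52 - 22 = 2704 - 74 ≡ 2; y = λ·(52 - 2) - 11 ≡ 34. → (2, 34)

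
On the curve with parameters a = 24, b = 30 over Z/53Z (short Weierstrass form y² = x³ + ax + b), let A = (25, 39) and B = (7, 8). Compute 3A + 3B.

(41, 44)

First 3A:
Repeated addition: build up to 3A.
2A: tangent at (25, 39): λ = (3·25² + 24)/(2·39) ≡ 44/25. 25⁻¹ ≡ 17 (mod 53), so λ ≡ 44·17 ≡ 6.
  x = λ² - 25 - 25 = 36 - 50 ≡ 39; y = λ·(25 - 39) - 39 ≡ 36. → (39, 36)
3A: (39, 36) + (25, 39). λ = (39 - 36)/(25 - 39) ≡ 3/39 mod 53. 39⁻¹ ≡ 34 (mod 53), so λ ≡ 49.
  x = λ² - 39 - 25 = 2401 - 64 ≡ 5; y = λ·(39 - 5) - 36 ≡ 40. → (5, 40)
3A = (5, 40).
Next 3B:
Repeated addition: build up to 3B.
2B: tangent at (7, 8): λ = (3·7² + 24)/(2·8) ≡ 12/16. 16⁻¹ ≡ 10 (mod 53), so λ ≡ 12·10 ≡ 14.
  x = λ² - 7 - 7 = 196 - 14 ≡ 23; y = λ·(7 - 23) - 8 ≡ 33. → (23, 33)
3B: (23, 33) + (7, 8). λ = (8 - 33)/(7 - 23) ≡ 28/37 mod 53. 37⁻¹ ≡ 43 (mod 53), so λ ≡ 38.
  x = λ² - 23 - 7 = 1444 - 30 ≡ 36; y = λ·(23 - 36) - 33 ≡ 3. → (36, 3)
3B = (36, 3).
Finally 3A + 3B:
(5, 40) + (36, 3). λ = (3 - 40)/(36 - 5) ≡ 16/31 mod 53. 31⁻¹ ≡ 12 (mod 53), so λ ≡ 33.
  x = λ² - 5 - 36 = 1089 - 41 ≡ 41; y = λ·(5 - 41) - 40 ≡ 44. → (41, 44)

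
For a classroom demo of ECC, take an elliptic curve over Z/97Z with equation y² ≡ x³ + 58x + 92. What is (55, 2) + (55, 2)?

tangent at (55, 2): λ = (3·55² + 58)/(2·2) ≡ 15/4. 4⁻¹ ≡ 73 (mod 97), so λ ≡ 15·73 ≡ 28.
  x = λ² - 55 - 55 = 784 - 110 ≡ 92; y = λ·(55 - 92) - 2 ≡ 29. → (92, 29)

(92, 29)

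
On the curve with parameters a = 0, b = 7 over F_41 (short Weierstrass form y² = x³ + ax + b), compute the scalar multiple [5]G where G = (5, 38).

(6, 31)

Double-and-add on 5 = (101)₂. Start with G = (5, 38) for the leading 1-bit.
double: tangent at (5, 38): λ = (3·5² + 0)/(2·38) ≡ 34/35. 35⁻¹ ≡ 34 (mod 41) since 35·34 = 1190 ≡ 1, so λ ≡ 34·34 ≡ 8.
  x = λ² - 5 - 5 = 64 - 10 ≡ 13; y = λ·(5 - 13) - 38 ≡ 21. → (13, 21)
double: tangent at (13, 21): λ = (3·13² + 0)/(2·21) ≡ 15/1. 1⁻¹ ≡ 1 (mod 41), so λ ≡ 15·1 ≡ 15.
  x = λ² - 13 - 13 = 225 - 26 ≡ 35; y = λ·(13 - 35) - 21 ≡ 18. → (35, 18)
add G: (35, 18) + (5, 38). λ = (38 - 18)/(5 - 35) ≡ 20/11 mod 41. 11⁻¹ ≡ 15 (mod 41) since 11·15 = 165 ≡ 1, so λ ≡ 13.
  x = λ² - 35 - 5 = 169 - 40 ≡ 6; y = λ·(35 - 6) - 18 ≡ 31. → (6, 31)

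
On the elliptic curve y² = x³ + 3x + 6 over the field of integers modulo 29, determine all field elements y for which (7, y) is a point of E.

x³ + 3x + 6 = 370 ≡ 22 (mod 29).
Square roots of 22 mod 29: 14 and 15 (since 14² = 196 ≡ 22).

14, 15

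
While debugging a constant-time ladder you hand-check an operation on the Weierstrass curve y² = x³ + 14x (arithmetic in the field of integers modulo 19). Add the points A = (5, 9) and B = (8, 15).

(5, 9) + (8, 15). λ = (15 - 9)/(8 - 5) ≡ 6/3 mod 19. 3⁻¹ ≡ 13 (mod 19), so λ ≡ 2.
  x = λ² - 5 - 8 = 4 - 13 ≡ 10; y = λ·(5 - 10) - 9 ≡ 0. → (10, 0)

(10, 0)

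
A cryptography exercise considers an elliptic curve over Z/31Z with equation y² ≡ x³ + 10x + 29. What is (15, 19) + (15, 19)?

tangent at (15, 19): λ = (3·15² + 10)/(2·19) ≡ 3/7. 7⁻¹ ≡ 9 (mod 31), so λ ≡ 3·9 ≡ 27.
  x = λ² - 15 - 15 = 729 - 30 ≡ 17; y = λ·(15 - 17) - 19 ≡ 20. → (17, 20)

(17, 20)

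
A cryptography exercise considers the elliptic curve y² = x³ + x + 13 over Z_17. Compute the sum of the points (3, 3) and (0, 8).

(13, 8)

(3, 3) + (0, 8). λ = (8 - 3)/(0 - 3) ≡ 5/14 mod 17. 14⁻¹ ≡ 11 (mod 17), so λ ≡ 4.
  x = λ² - 3 - 0 = 16 - 3 ≡ 13; y = λ·(3 - 13) - 3 ≡ 8. → (13, 8)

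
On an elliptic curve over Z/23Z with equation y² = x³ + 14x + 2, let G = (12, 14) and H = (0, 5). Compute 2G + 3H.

(12, 14)

First 2G:
Repeated addition: build up to 2G.
2G: tangent at (12, 14): λ = (3·12² + 14)/(2·14) ≡ 9/5. 5⁻¹ ≡ 14 (mod 23) since 5·14 = 70 ≡ 1, so λ ≡ 9·14 ≡ 11.
  x = λ² - 12 - 12 = 121 - 24 ≡ 5; y = λ·(12 - 5) - 14 ≡ 17. → (5, 17)
2G = (5, 17).
Next 3H:
Repeated addition: build up to 3H.
2H: tangent at (0, 5): λ = (3·0² + 14)/(2·5) ≡ 14/10. 10⁻¹ ≡ 7 (mod 23), so λ ≡ 14·7 ≡ 6.
  x = λ² - 0 - 0 = 36 - 0 ≡ 13; y = λ·(0 - 13) - 5 ≡ 9. → (13, 9)
3H: (13, 9) + (0, 5). λ = (5 - 9)/(0 - 13) ≡ 19/10 mod 23. 10⁻¹ ≡ 7 (mod 23), so λ ≡ 18.
  x = λ² - 13 - 0 = 324 - 13 ≡ 12; y = λ·(13 - 12) - 9 ≡ 9. → (12, 9)
3H = (12, 9).
Finally 2G + 3H:
(5, 17) + (12, 9). λ = (9 - 17)/(12 - 5) ≡ 15/7 mod 23. 7⁻¹ ≡ 10 (mod 23), so λ ≡ 12.
  x = λ² - 5 - 12 = 144 - 17 ≡ 12; y = λ·(5 - 12) - 17 ≡ 14. → (12, 14)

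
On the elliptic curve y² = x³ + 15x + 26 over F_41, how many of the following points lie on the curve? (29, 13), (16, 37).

(29, 13): 13² ≡ 5, rhs ≡ 4 → off.
(16, 37): 37² ≡ 16, rhs ≡ 16 → on.

1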